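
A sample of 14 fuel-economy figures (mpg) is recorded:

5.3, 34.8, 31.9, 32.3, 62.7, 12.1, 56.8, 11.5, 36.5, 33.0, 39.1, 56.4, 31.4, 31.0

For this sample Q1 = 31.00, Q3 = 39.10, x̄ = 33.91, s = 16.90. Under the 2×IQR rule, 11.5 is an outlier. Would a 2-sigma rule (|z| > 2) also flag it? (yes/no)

z = (11.5 − 33.91) / 16.90 = -1.33.
|z| = 1.33 ≤ 2.

no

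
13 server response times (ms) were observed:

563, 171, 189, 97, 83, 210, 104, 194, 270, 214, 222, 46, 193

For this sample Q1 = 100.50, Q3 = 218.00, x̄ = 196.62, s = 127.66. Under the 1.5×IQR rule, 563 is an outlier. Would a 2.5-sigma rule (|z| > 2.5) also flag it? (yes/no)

yes

z = (563 − 196.62) / 127.66 = 2.87.
|z| = 2.87 > 2.5.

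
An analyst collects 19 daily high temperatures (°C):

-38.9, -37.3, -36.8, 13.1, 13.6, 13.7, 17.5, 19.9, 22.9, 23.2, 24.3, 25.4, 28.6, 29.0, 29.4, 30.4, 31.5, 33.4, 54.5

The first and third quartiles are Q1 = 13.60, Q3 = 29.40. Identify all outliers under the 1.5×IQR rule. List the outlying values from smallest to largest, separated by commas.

IQR = Q3 − Q1 = 29.40 − 13.60 = 15.80.
Lower fence = Q1 − 1.5·IQR = 13.60 − 23.70 = -10.10.
Upper fence = Q3 + 1.5·IQR = 29.40 + 23.70 = 53.10.
-38.9 < -10.10 → outlier.
-37.3 < -10.10 → outlier.
-36.8 < -10.10 → outlier.
54.5 > 53.10 → outlier.
All remaining values lie within [-10.10, 53.10].

-38.9, -37.3, -36.8, 54.5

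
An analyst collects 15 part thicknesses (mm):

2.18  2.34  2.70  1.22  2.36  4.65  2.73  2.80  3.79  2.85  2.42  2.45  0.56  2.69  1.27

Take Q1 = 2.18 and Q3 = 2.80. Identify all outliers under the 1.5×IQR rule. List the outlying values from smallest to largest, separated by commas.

IQR = Q3 − Q1 = 2.80 − 2.18 = 0.62.
Lower fence = Q1 − 1.5·IQR = 2.18 − 0.93 = 1.25.
Upper fence = Q3 + 1.5·IQR = 2.80 + 0.93 = 3.73.
0.56 < 1.25 → outlier.
1.22 < 1.25 → outlier.
3.79 > 3.73 → outlier.
4.65 > 3.73 → outlier.
All remaining values lie within [1.25, 3.73].

0.56, 1.22, 3.79, 4.65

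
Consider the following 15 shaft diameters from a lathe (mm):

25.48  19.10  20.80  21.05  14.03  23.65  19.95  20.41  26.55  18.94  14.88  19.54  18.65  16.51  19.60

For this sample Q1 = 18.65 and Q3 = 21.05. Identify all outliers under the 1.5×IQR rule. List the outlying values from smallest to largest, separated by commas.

14.03, 14.88, 25.48, 26.55

IQR = Q3 − Q1 = 21.05 − 18.65 = 2.40.
Lower fence = Q1 − 1.5·IQR = 18.65 − 3.60 = 15.05.
Upper fence = Q3 + 1.5·IQR = 21.05 + 3.60 = 24.65.
14.03 < 15.05 → outlier.
14.88 < 15.05 → outlier.
25.48 > 24.65 → outlier.
26.55 > 24.65 → outlier.
All remaining values lie within [15.05, 24.65].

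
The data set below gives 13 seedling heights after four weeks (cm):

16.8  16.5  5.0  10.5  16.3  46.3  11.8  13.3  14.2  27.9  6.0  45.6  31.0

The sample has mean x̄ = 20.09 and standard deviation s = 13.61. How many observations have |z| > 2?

0

Cutoffs: x̄ ± 2s = [-7.13, 47.31].
Every value lies within the cutoffs.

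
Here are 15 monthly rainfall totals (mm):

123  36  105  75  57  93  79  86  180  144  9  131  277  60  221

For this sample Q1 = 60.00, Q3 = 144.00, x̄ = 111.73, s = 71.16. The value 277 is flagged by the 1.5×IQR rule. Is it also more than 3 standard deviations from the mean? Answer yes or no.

no

z = (277 − 111.73) / 71.16 = 2.32.
|z| = 2.32 ≤ 3.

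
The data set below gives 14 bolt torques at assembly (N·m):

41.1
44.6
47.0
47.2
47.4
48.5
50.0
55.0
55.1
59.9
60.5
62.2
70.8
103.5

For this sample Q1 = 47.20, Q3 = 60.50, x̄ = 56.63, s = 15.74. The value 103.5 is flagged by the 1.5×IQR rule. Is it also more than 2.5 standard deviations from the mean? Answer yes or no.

yes

z = (103.5 − 56.63) / 15.74 = 2.98.
|z| = 2.98 > 2.5.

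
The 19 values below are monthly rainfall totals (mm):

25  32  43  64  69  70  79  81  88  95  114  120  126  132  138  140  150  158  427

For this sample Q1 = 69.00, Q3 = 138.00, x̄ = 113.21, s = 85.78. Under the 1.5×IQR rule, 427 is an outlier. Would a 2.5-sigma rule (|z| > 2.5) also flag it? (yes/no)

z = (427 − 113.21) / 85.78 = 3.66.
|z| = 3.66 > 2.5.

yes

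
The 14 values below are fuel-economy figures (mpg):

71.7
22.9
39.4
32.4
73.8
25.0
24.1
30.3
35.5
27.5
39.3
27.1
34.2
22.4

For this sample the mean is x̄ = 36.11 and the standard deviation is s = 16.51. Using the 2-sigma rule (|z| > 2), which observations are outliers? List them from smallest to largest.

Cutoffs at x̄ ± 2s: 36.11 ± 2·16.51 = [3.09, 69.13].
71.7: z = 2.16, |z| > 2 → outlier.
73.8: z = 2.28, |z| > 2 → outlier.
Every other value lies within [3.09, 69.13].

71.7, 73.8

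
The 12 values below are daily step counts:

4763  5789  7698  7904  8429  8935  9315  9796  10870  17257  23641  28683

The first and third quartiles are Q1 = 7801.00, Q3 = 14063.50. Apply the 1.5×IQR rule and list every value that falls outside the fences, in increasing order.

IQR = Q3 − Q1 = 14063.50 − 7801.00 = 6262.50.
Lower fence = Q1 − 1.5·IQR = 7801.00 − 9393.75 = -1592.75.
Upper fence = Q3 + 1.5·IQR = 14063.50 + 9393.75 = 23457.25.
23641 > 23457.25 → outlier.
28683 > 23457.25 → outlier.
All remaining values lie within [-1592.75, 23457.25].

23641, 28683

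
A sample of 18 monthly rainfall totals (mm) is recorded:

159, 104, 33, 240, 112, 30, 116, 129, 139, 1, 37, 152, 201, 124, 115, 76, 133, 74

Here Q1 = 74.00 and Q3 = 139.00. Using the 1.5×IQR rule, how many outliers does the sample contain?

1

IQR = 65.00; fences at 74.00 − 97.50 = -23.50 and 139.00 + 97.50 = 236.50.
Outside the cutoffs: 240.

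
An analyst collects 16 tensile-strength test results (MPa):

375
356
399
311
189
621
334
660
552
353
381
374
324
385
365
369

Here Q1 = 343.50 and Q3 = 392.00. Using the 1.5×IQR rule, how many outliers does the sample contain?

IQR = 48.50; fences at 343.50 − 72.75 = 270.75 and 392.00 + 72.75 = 464.75.
Outside the cutoffs: 189, 552, 621, 660.

4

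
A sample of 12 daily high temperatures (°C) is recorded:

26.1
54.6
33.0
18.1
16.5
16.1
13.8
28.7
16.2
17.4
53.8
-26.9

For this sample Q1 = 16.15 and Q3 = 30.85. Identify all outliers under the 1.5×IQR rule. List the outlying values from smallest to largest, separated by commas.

IQR = Q3 − Q1 = 30.85 − 16.15 = 14.70.
Lower fence = Q1 − 1.5·IQR = 16.15 − 22.05 = -5.90.
Upper fence = Q3 + 1.5·IQR = 30.85 + 22.05 = 52.90.
-26.9 < -5.90 → outlier.
53.8 > 52.90 → outlier.
54.6 > 52.90 → outlier.
All remaining values lie within [-5.90, 52.90].

-26.9, 53.8, 54.6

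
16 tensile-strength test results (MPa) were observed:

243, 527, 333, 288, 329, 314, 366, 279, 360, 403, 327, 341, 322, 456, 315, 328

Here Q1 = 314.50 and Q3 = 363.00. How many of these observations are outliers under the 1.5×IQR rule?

IQR = 48.50; fences at 314.50 − 72.75 = 241.75 and 363.00 + 72.75 = 435.75.
Outside the cutoffs: 456, 527.

2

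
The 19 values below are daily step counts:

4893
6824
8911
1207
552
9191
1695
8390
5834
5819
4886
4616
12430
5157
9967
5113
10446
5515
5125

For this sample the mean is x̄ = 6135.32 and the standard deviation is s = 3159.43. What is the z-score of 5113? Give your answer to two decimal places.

-0.32

z = (5113 − 6135.32) / 3159.43 = -0.32.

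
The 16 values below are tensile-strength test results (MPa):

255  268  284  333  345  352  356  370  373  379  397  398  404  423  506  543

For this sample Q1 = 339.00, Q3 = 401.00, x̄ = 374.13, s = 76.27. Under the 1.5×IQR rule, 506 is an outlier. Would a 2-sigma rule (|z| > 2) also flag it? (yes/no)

z = (506 − 374.13) / 76.27 = 1.73.
|z| = 1.73 ≤ 2.

no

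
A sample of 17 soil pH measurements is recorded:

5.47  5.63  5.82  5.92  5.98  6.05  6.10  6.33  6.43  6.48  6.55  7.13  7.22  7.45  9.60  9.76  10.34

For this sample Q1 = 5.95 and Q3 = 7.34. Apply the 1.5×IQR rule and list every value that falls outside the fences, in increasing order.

IQR = Q3 − Q1 = 7.34 − 5.95 = 1.39.
Lower fence = Q1 − 1.5·IQR = 5.95 − 2.085 = 3.865.
Upper fence = Q3 + 1.5·IQR = 7.34 + 2.085 = 9.425.
9.60 > 9.425 → outlier.
9.76 > 9.425 → outlier.
10.34 > 9.425 → outlier.
All remaining values lie within [3.865, 9.425].

9.60, 9.76, 10.34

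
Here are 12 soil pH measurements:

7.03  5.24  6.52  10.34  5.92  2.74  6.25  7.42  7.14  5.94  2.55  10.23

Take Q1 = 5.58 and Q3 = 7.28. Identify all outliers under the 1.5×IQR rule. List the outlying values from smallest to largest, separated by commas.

2.55, 2.74, 10.23, 10.34

IQR = Q3 − Q1 = 7.28 − 5.58 = 1.70.
Lower fence = Q1 − 1.5·IQR = 5.58 − 2.55 = 3.03.
Upper fence = Q3 + 1.5·IQR = 7.28 + 2.55 = 9.83.
2.55 < 3.03 → outlier.
2.74 < 3.03 → outlier.
10.23 > 9.83 → outlier.
10.34 > 9.83 → outlier.
All remaining values lie within [3.03, 9.83].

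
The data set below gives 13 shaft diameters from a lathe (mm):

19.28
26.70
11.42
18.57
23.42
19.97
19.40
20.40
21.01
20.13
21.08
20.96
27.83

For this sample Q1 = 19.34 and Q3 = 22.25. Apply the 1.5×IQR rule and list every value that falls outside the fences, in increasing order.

11.42, 26.70, 27.83

IQR = Q3 − Q1 = 22.25 − 19.34 = 2.91.
Lower fence = Q1 − 1.5·IQR = 19.34 − 4.365 = 14.975.
Upper fence = Q3 + 1.5·IQR = 22.25 + 4.365 = 26.615.
11.42 < 14.975 → outlier.
26.70 > 26.615 → outlier.
27.83 > 26.615 → outlier.
All remaining values lie within [14.975, 26.615].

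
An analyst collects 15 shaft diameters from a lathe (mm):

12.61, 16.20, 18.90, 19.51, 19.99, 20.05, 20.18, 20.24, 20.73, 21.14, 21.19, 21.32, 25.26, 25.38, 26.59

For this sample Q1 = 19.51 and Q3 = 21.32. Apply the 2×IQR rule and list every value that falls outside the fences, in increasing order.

12.61, 25.26, 25.38, 26.59

IQR = Q3 − Q1 = 21.32 − 19.51 = 1.81.
Lower fence = Q1 − 2·IQR = 19.51 − 3.62 = 15.89.
Upper fence = Q3 + 2·IQR = 21.32 + 3.62 = 24.94.
12.61 < 15.89 → outlier.
25.26 > 24.94 → outlier.
25.38 > 24.94 → outlier.
26.59 > 24.94 → outlier.
All remaining values lie within [15.89, 24.94].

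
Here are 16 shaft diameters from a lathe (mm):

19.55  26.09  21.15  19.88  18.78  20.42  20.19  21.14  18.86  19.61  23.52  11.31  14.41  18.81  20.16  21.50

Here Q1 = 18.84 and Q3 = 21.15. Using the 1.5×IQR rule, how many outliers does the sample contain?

IQR = 2.31; fences at 18.84 − 3.465 = 15.375 and 21.15 + 3.465 = 24.615.
Outside the cutoffs: 11.31, 14.41, 26.09.

3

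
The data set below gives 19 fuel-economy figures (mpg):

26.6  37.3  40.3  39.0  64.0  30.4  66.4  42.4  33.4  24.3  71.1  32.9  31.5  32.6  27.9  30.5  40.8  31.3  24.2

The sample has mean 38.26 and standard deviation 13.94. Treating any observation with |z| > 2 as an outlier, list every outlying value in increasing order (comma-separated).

Cutoffs at x̄ ± 2s: 38.26 ± 2·13.94 = [10.38, 66.14].
66.4: z = 2.02, |z| > 2 → outlier.
71.1: z = 2.36, |z| > 2 → outlier.
Every other value lies within [10.38, 66.14].

66.4, 71.1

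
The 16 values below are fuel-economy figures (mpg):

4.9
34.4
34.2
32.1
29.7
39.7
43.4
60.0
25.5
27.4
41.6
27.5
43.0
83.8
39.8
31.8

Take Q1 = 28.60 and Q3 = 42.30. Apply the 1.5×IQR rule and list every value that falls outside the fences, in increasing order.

4.9, 83.8

IQR = Q3 − Q1 = 42.30 − 28.60 = 13.70.
Lower fence = Q1 − 1.5·IQR = 28.60 − 20.55 = 8.05.
Upper fence = Q3 + 1.5·IQR = 42.30 + 20.55 = 62.85.
4.9 < 8.05 → outlier.
83.8 > 62.85 → outlier.
All remaining values lie within [8.05, 62.85].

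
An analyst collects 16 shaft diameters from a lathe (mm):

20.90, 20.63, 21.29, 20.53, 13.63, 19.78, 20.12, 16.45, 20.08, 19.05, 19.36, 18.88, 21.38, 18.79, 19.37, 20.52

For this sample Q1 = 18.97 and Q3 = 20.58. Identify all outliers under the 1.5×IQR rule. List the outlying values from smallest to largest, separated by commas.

13.63, 16.45

IQR = Q3 − Q1 = 20.58 − 18.97 = 1.61.
Lower fence = Q1 − 1.5·IQR = 18.97 − 2.415 = 16.555.
Upper fence = Q3 + 1.5·IQR = 20.58 + 2.415 = 22.995.
13.63 < 16.555 → outlier.
16.45 < 16.555 → outlier.
All remaining values lie within [16.555, 22.995].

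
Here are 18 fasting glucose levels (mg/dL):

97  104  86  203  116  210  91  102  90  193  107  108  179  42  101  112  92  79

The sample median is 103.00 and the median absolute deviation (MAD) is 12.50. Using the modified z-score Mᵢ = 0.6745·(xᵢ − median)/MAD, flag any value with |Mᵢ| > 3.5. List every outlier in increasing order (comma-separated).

179, 193, 203, 210

|Mᵢ| > 3.5 ⇔ |xᵢ − 103.00| > 3.5·12.50/0.6745 = 64.86.
So outliers lie outside [38.14, 167.86].
179: M = 4.10 → outlier.
193: M = 4.86 → outlier.
203: M = 5.40 → outlier.
210: M = 5.77 → outlier.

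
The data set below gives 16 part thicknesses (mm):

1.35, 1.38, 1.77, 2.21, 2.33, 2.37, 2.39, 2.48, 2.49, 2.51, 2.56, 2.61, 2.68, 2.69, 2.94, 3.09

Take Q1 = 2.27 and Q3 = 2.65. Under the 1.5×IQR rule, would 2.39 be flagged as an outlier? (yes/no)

no

IQR = Q3 − Q1 = 2.65 − 2.27 = 0.38.
Lower fence = Q1 − 1.5·IQR = 2.27 − 0.57 = 1.70.
Upper fence = Q3 + 1.5·IQR = 2.65 + 0.57 = 3.22.
2.39 lies within [1.70, 3.22].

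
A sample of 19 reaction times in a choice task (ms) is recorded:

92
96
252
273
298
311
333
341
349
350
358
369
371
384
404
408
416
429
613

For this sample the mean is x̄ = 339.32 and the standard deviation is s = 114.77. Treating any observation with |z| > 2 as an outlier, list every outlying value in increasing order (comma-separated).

Cutoffs at x̄ ± 2s: 339.32 ± 2·114.77 = [109.78, 568.86].
92: z = -2.15, |z| > 2 → outlier.
96: z = -2.12, |z| > 2 → outlier.
613: z = 2.38, |z| > 2 → outlier.
Every other value lies within [109.78, 568.86].

92, 96, 613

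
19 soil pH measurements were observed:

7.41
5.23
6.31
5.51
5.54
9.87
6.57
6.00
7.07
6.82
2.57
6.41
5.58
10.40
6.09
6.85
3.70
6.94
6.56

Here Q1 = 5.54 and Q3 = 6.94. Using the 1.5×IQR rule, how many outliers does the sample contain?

3

IQR = 1.40; fences at 5.54 − 2.10 = 3.44 and 6.94 + 2.10 = 9.04.
Outside the cutoffs: 2.57, 9.87, 10.40.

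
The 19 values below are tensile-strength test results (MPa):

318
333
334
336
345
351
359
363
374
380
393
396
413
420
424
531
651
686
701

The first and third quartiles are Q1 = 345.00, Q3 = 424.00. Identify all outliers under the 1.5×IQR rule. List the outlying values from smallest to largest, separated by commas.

IQR = Q3 − Q1 = 424.00 − 345.00 = 79.00.
Lower fence = Q1 − 1.5·IQR = 345.00 − 118.50 = 226.50.
Upper fence = Q3 + 1.5·IQR = 424.00 + 118.50 = 542.50.
651 > 542.50 → outlier.
686 > 542.50 → outlier.
701 > 542.50 → outlier.
All remaining values lie within [226.50, 542.50].

651, 686, 701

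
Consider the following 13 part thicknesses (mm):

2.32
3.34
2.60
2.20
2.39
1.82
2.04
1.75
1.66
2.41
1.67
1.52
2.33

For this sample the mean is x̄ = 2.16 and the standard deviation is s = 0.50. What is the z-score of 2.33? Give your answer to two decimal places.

z = (2.33 − 2.16) / 0.50 = 0.34.

0.34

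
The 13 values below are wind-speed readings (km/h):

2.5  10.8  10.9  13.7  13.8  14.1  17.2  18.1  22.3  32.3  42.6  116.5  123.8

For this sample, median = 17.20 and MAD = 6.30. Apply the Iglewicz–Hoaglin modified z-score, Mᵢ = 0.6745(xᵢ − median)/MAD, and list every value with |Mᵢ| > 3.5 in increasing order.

|Mᵢ| > 3.5 ⇔ |xᵢ − 17.20| > 3.5·6.30/0.6745 = 32.69.
So outliers lie outside [-15.49, 49.89].
116.5: M = 10.63 → outlier.
123.8: M = 11.41 → outlier.

116.5, 123.8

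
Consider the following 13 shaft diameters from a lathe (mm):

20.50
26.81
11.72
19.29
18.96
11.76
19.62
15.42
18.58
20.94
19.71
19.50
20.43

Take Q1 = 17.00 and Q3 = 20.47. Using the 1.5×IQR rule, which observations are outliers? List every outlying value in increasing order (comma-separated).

11.72, 11.76, 26.81

IQR = Q3 − Q1 = 20.47 − 17.00 = 3.47.
Lower fence = Q1 − 1.5·IQR = 17.00 − 5.205 = 11.795.
Upper fence = Q3 + 1.5·IQR = 20.47 + 5.205 = 25.675.
11.72 < 11.795 → outlier.
11.76 < 11.795 → outlier.
26.81 > 25.675 → outlier.
All remaining values lie within [11.795, 25.675].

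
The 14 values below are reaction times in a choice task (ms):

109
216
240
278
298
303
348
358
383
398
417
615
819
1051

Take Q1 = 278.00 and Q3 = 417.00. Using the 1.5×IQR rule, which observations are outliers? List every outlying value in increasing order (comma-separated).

819, 1051

IQR = Q3 − Q1 = 417.00 − 278.00 = 139.00.
Lower fence = Q1 − 1.5·IQR = 278.00 − 208.50 = 69.50.
Upper fence = Q3 + 1.5·IQR = 417.00 + 208.50 = 625.50.
819 > 625.50 → outlier.
1051 > 625.50 → outlier.
All remaining values lie within [69.50, 625.50].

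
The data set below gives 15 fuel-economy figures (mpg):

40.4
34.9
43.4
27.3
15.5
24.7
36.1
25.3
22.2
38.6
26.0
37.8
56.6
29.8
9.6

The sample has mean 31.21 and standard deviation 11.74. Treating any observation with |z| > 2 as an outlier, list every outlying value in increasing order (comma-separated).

Cutoffs at x̄ ± 2s: 31.21 ± 2·11.74 = [7.73, 54.69].
56.6: z = 2.16, |z| > 2 → outlier.
Every other value lies within [7.73, 54.69].

56.6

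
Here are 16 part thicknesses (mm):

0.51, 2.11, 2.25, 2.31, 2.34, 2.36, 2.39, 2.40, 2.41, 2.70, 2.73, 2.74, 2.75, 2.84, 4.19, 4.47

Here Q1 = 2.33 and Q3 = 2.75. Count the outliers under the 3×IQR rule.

IQR = 0.42; fences at 2.33 − 1.26 = 1.07 and 2.75 + 1.26 = 4.01.
Outside the cutoffs: 0.51, 4.19, 4.47.

3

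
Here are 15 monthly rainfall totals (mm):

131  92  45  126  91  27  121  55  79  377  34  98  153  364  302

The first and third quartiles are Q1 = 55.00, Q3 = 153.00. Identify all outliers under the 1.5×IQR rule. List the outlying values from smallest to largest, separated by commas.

302, 364, 377

IQR = Q3 − Q1 = 153.00 − 55.00 = 98.00.
Lower fence = Q1 − 1.5·IQR = 55.00 − 147.00 = -92.00.
Upper fence = Q3 + 1.5·IQR = 153.00 + 147.00 = 300.00.
302 > 300.00 → outlier.
364 > 300.00 → outlier.
377 > 300.00 → outlier.
All remaining values lie within [-92.00, 300.00].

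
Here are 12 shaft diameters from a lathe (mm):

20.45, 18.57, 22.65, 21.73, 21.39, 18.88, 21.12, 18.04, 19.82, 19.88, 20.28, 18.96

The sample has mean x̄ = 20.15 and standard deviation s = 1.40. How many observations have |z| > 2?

0

Cutoffs: x̄ ± 2s = [17.35, 22.95].
Every value lies within the cutoffs.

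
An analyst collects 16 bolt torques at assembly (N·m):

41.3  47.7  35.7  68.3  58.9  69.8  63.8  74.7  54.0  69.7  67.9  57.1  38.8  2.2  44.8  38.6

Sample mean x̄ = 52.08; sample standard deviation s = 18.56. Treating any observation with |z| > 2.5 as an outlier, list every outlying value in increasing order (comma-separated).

2.2

Cutoffs at x̄ ± 2.5s: 52.08 ± 2.5·18.56 = [5.68, 98.48].
2.2: z = -2.69, |z| > 2.5 → outlier.
Every other value lies within [5.68, 98.48].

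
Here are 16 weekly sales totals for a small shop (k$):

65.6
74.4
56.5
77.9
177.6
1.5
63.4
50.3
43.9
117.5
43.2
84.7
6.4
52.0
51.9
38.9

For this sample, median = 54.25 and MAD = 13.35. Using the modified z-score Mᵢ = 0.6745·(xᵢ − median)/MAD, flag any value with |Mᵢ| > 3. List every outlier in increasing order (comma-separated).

|Mᵢ| > 3 ⇔ |xᵢ − 54.25| > 3·13.35/0.6745 = 59.38.
So outliers lie outside [-5.13, 113.63].
117.5: M = 3.20 → outlier.
177.6: M = 6.23 → outlier.

117.5, 177.6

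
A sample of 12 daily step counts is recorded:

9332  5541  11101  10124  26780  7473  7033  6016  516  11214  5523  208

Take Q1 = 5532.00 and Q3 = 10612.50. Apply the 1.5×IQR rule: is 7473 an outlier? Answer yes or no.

IQR = Q3 − Q1 = 10612.50 − 5532.00 = 5080.50.
Lower fence = Q1 − 1.5·IQR = 5532.00 − 7620.75 = -2088.75.
Upper fence = Q3 + 1.5·IQR = 10612.50 + 7620.75 = 18233.25.
7473 lies within [-2088.75, 18233.25].

no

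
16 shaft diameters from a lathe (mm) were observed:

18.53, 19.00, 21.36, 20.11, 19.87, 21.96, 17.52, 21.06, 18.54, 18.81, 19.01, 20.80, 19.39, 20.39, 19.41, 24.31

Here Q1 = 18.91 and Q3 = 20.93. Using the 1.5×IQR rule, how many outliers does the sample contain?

1

IQR = 2.02; fences at 18.91 − 3.03 = 15.88 and 20.93 + 3.03 = 23.96.
Outside the cutoffs: 24.31.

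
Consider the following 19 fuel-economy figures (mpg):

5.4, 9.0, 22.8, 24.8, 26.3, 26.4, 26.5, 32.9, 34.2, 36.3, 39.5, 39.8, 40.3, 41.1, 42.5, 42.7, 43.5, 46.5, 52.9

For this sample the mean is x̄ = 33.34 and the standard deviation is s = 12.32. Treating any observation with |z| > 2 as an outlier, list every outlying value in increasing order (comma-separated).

5.4

Cutoffs at x̄ ± 2s: 33.34 ± 2·12.32 = [8.70, 57.98].
5.4: z = -2.27, |z| > 2 → outlier.
Every other value lies within [8.70, 57.98].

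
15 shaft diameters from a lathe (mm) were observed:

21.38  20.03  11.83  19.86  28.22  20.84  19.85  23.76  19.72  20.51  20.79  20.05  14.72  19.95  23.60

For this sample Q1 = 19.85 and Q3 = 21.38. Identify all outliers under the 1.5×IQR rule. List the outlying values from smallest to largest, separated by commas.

IQR = Q3 − Q1 = 21.38 − 19.85 = 1.53.
Lower fence = Q1 − 1.5·IQR = 19.85 − 2.295 = 17.555.
Upper fence = Q3 + 1.5·IQR = 21.38 + 2.295 = 23.675.
11.83 < 17.555 → outlier.
14.72 < 17.555 → outlier.
23.76 > 23.675 → outlier.
28.22 > 23.675 → outlier.
All remaining values lie within [17.555, 23.675].

11.83, 14.72, 23.76, 28.22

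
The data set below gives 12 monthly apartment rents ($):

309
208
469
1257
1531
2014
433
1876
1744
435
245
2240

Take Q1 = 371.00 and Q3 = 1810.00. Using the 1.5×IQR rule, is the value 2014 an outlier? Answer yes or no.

no

IQR = Q3 − Q1 = 1810.00 − 371.00 = 1439.00.
Lower fence = Q1 − 1.5·IQR = 371.00 − 2158.50 = -1787.50.
Upper fence = Q3 + 1.5·IQR = 1810.00 + 2158.50 = 3968.50.
2014 lies within [-1787.50, 3968.50].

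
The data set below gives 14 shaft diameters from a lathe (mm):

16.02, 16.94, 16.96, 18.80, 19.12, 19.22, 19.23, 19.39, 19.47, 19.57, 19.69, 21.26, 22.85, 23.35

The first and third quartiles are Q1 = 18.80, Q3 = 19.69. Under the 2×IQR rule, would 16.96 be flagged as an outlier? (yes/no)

yes

IQR = Q3 − Q1 = 19.69 − 18.80 = 0.89.
Lower fence = Q1 − 2·IQR = 18.80 − 1.78 = 17.02.
Upper fence = Q3 + 2·IQR = 19.69 + 1.78 = 21.47.
16.96 lies below the lower fence.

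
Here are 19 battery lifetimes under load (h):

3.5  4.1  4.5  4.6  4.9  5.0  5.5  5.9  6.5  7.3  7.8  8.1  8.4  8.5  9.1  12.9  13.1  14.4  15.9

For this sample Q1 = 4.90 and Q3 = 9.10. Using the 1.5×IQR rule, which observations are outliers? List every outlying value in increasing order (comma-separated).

IQR = Q3 − Q1 = 9.10 − 4.90 = 4.20.
Lower fence = Q1 − 1.5·IQR = 4.90 − 6.30 = -1.40.
Upper fence = Q3 + 1.5·IQR = 9.10 + 6.30 = 15.40.
15.9 > 15.40 → outlier.
All remaining values lie within [-1.40, 15.40].

15.9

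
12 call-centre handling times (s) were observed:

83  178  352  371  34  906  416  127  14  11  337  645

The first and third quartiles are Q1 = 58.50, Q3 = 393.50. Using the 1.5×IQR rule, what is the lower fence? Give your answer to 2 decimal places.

IQR = Q3 − Q1 = 393.50 − 58.50 = 335.00.
Lower fence = Q1 − 1.5·IQR = 58.50 − 502.50 = -444.00.
Upper fence = Q3 + 1.5·IQR = 393.50 + 502.50 = 896.00.

-444.00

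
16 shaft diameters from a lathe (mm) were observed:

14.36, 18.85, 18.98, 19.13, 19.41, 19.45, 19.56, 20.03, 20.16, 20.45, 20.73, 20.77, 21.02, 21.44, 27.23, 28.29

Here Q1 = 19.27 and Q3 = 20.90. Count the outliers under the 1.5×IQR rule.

IQR = 1.63; fences at 19.27 − 2.445 = 16.825 and 20.90 + 2.445 = 23.345.
Outside the cutoffs: 14.36, 27.23, 28.29.

3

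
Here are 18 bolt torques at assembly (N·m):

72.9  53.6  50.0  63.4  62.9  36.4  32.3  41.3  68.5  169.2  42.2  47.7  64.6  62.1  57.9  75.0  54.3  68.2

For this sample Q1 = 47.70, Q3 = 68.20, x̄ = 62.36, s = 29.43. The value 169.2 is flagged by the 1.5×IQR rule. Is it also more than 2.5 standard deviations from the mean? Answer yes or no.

yes

z = (169.2 − 62.36) / 29.43 = 3.63.
|z| = 3.63 > 2.5.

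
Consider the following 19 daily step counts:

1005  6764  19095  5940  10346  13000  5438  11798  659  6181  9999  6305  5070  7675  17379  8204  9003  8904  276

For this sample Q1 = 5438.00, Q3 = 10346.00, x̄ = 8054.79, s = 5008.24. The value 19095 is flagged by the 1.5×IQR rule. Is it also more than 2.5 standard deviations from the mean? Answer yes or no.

no

z = (19095 − 8054.79) / 5008.24 = 2.20.
|z| = 2.20 ≤ 2.5.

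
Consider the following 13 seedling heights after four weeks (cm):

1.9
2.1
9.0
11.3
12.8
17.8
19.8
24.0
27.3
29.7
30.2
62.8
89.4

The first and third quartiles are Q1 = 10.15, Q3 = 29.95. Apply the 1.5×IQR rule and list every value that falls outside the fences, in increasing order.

62.8, 89.4

IQR = Q3 − Q1 = 29.95 − 10.15 = 19.80.
Lower fence = Q1 − 1.5·IQR = 10.15 − 29.70 = -19.55.
Upper fence = Q3 + 1.5·IQR = 29.95 + 29.70 = 59.65.
62.8 > 59.65 → outlier.
89.4 > 59.65 → outlier.
All remaining values lie within [-19.55, 59.65].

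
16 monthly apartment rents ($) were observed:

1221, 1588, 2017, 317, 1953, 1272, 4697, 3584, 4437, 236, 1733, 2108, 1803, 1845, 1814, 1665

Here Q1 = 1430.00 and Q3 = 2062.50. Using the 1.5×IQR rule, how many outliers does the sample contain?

IQR = 632.50; fences at 1430.00 − 948.75 = 481.25 and 2062.50 + 948.75 = 3011.25.
Outside the cutoffs: 236, 317, 3584, 4437, 4697.

5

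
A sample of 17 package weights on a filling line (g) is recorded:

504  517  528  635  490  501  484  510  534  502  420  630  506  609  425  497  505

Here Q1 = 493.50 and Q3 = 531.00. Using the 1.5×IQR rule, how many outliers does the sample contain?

IQR = 37.50; fences at 493.50 − 56.25 = 437.25 and 531.00 + 56.25 = 587.25.
Outside the cutoffs: 420, 425, 609, 630, 635.

5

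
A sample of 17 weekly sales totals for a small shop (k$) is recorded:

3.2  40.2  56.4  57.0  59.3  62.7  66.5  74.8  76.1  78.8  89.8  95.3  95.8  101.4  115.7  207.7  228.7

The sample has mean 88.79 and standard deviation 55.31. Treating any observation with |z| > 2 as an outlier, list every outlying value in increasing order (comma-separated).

Cutoffs at x̄ ± 2s: 88.79 ± 2·55.31 = [-21.83, 199.41].
207.7: z = 2.15, |z| > 2 → outlier.
228.7: z = 2.53, |z| > 2 → outlier.
Every other value lies within [-21.83, 199.41].

207.7, 228.7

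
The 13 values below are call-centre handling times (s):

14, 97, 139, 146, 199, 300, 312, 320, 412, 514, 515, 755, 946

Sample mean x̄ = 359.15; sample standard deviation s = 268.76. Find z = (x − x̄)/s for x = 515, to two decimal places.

z = (515 − 359.15) / 268.76 = 0.58.

0.58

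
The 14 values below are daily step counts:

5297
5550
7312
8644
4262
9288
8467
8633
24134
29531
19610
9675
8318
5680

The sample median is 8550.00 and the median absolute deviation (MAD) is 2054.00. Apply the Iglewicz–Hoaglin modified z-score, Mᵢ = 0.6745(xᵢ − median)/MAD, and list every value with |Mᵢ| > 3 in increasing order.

|Mᵢ| > 3 ⇔ |xᵢ − 8550.00| > 3·2054.00/0.6745 = 9135.66.
So outliers lie outside [-585.66, 17685.66].
19610: M = 3.63 → outlier.
24134: M = 5.12 → outlier.
29531: M = 6.89 → outlier.

19610, 24134, 29531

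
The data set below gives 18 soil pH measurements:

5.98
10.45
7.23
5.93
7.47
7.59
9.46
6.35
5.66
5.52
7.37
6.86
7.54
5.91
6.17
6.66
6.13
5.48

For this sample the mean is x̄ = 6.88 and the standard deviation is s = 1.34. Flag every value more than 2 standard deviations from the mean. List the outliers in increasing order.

Cutoffs at x̄ ± 2s: 6.88 ± 2·1.34 = [4.20, 9.56].
10.45: z = 2.66, |z| > 2 → outlier.
Every other value lies within [4.20, 9.56].

10.45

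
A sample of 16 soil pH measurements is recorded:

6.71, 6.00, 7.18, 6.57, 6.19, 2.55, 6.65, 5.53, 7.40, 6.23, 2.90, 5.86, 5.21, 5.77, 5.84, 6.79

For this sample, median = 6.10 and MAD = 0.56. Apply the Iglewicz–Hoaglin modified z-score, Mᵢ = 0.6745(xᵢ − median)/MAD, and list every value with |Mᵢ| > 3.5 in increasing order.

2.55, 2.90

|Mᵢ| > 3.5 ⇔ |xᵢ − 6.10| > 3.5·0.56/0.6745 = 2.91.
So outliers lie outside [3.19, 9.01].
2.55: M = -4.28 → outlier.
2.90: M = -3.85 → outlier.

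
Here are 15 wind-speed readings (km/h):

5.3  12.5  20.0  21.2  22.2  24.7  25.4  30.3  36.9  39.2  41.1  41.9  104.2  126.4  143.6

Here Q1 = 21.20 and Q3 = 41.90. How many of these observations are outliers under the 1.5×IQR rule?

3

IQR = 20.70; fences at 21.20 − 31.05 = -9.85 and 41.90 + 31.05 = 72.95.
Outside the cutoffs: 104.2, 126.4, 143.6.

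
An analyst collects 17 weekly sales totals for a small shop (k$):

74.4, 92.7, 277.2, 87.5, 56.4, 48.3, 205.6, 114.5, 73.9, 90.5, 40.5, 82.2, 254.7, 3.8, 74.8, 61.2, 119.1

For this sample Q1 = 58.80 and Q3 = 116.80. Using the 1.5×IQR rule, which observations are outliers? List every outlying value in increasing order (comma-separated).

205.6, 254.7, 277.2

IQR = Q3 − Q1 = 116.80 − 58.80 = 58.00.
Lower fence = Q1 − 1.5·IQR = 58.80 − 87.00 = -28.20.
Upper fence = Q3 + 1.5·IQR = 116.80 + 87.00 = 203.80.
205.6 > 203.80 → outlier.
254.7 > 203.80 → outlier.
277.2 > 203.80 → outlier.
All remaining values lie within [-28.20, 203.80].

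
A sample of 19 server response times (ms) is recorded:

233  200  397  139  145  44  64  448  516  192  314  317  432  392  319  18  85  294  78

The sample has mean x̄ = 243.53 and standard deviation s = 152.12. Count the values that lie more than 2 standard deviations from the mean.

0

Cutoffs: x̄ ± 2s = [-60.71, 547.77].
Every value lies within the cutoffs.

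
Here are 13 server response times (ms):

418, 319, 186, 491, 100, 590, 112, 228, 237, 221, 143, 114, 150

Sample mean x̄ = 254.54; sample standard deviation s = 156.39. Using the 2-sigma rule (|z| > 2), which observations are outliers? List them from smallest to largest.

590

Cutoffs at x̄ ± 2s: 254.54 ± 2·156.39 = [-58.24, 567.32].
590: z = 2.15, |z| > 2 → outlier.
Every other value lies within [-58.24, 567.32].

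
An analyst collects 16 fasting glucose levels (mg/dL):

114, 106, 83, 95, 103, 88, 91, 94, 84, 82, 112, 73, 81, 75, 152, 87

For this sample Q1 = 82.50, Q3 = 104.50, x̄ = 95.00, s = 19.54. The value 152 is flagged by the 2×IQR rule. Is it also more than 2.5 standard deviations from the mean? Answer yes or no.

yes

z = (152 − 95.00) / 19.54 = 2.92.
|z| = 2.92 > 2.5.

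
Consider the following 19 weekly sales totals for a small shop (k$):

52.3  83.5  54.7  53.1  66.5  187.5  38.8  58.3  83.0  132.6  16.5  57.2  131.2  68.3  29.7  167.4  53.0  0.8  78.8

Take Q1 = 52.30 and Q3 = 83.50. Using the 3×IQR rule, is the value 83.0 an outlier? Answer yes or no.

IQR = Q3 − Q1 = 83.50 − 52.30 = 31.20.
Lower fence = Q1 − 3·IQR = 52.30 − 93.60 = -41.30.
Upper fence = Q3 + 3·IQR = 83.50 + 93.60 = 177.10.
83.0 lies within [-41.30, 177.10].

no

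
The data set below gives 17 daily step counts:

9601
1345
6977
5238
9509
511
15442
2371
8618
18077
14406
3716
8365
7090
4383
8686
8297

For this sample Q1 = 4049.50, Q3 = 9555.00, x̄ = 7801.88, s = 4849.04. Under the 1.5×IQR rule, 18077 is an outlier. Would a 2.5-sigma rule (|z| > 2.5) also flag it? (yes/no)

z = (18077 − 7801.88) / 4849.04 = 2.12.
|z| = 2.12 ≤ 2.5.

no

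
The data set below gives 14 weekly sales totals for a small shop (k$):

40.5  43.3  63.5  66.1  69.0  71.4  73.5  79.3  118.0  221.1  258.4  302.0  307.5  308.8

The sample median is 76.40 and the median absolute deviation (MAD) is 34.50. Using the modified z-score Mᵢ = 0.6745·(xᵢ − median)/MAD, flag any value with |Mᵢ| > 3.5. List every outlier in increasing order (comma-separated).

|Mᵢ| > 3.5 ⇔ |xᵢ − 76.40| > 3.5·34.50/0.6745 = 179.02.
So outliers lie outside [-102.62, 255.42].
258.4: M = 3.56 → outlier.
302.0: M = 4.41 → outlier.
307.5: M = 4.52 → outlier.
308.8: M = 4.54 → outlier.

258.4, 302.0, 307.5, 308.8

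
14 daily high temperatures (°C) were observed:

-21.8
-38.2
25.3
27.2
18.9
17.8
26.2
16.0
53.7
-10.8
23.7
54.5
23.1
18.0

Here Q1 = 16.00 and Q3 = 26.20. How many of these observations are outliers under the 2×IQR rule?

5

IQR = 10.20; fences at 16.00 − 20.40 = -4.40 and 26.20 + 20.40 = 46.60.
Outside the cutoffs: -38.2, -21.8, -10.8, 53.7, 54.5.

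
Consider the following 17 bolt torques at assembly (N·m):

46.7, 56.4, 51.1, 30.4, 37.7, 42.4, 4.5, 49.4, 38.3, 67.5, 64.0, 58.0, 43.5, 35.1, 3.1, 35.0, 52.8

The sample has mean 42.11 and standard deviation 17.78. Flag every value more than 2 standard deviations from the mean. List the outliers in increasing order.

Cutoffs at x̄ ± 2s: 42.11 ± 2·17.78 = [6.55, 77.67].
3.1: z = -2.19, |z| > 2 → outlier.
4.5: z = -2.12, |z| > 2 → outlier.
Every other value lies within [6.55, 77.67].

3.1, 4.5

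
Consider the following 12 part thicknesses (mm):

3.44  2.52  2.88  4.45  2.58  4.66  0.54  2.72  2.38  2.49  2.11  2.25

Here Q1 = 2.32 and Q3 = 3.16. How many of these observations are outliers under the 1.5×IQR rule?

3

IQR = 0.84; fences at 2.32 − 1.26 = 1.06 and 3.16 + 1.26 = 4.42.
Outside the cutoffs: 0.54, 4.45, 4.66.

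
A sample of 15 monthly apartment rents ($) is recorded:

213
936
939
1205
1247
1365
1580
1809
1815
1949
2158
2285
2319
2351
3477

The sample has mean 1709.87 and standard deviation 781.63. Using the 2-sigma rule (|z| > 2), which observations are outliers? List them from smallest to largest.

Cutoffs at x̄ ± 2s: 1709.87 ± 2·781.63 = [146.61, 3273.13].
3477: z = 2.26, |z| > 2 → outlier.
Every other value lies within [146.61, 3273.13].

3477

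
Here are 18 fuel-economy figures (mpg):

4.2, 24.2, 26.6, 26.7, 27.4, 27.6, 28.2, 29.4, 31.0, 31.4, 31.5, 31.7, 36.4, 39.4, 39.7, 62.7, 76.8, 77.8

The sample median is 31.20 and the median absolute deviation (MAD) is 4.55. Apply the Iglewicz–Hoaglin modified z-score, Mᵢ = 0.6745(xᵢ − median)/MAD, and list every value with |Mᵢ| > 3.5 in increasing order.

|Mᵢ| > 3.5 ⇔ |xᵢ − 31.20| > 3.5·4.55/0.6745 = 23.61.
So outliers lie outside [7.59, 54.81].
4.2: M = -4.00 → outlier.
62.7: M = 4.67 → outlier.
76.8: M = 6.76 → outlier.
77.8: M = 6.91 → outlier.

4.2, 62.7, 76.8, 77.8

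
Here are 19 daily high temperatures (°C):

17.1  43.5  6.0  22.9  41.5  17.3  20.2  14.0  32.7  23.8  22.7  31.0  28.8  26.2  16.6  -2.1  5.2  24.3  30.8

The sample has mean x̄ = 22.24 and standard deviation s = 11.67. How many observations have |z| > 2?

Cutoffs: x̄ ± 2s = [-1.10, 45.58].
Outside the cutoffs: -2.1.

1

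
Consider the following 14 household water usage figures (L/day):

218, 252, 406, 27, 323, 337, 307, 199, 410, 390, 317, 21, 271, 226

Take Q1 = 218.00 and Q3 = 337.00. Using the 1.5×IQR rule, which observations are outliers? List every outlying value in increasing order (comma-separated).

21, 27

IQR = Q3 − Q1 = 337.00 − 218.00 = 119.00.
Lower fence = Q1 − 1.5·IQR = 218.00 − 178.50 = 39.50.
Upper fence = Q3 + 1.5·IQR = 337.00 + 178.50 = 515.50.
21 < 39.50 → outlier.
27 < 39.50 → outlier.
All remaining values lie within [39.50, 515.50].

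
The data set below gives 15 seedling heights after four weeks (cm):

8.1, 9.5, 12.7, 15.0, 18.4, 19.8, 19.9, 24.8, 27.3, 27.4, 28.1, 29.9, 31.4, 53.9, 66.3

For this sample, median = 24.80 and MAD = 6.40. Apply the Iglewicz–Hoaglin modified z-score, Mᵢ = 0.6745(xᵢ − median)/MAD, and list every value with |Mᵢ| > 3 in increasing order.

|Mᵢ| > 3 ⇔ |xᵢ − 24.80| > 3·6.40/0.6745 = 28.47.
So outliers lie outside [-3.67, 53.27].
53.9: M = 3.07 → outlier.
66.3: M = 4.37 → outlier.

53.9, 66.3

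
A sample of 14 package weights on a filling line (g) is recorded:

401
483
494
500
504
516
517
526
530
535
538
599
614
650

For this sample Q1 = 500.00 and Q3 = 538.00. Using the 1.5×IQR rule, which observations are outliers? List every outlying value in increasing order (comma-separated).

IQR = Q3 − Q1 = 538.00 − 500.00 = 38.00.
Lower fence = Q1 − 1.5·IQR = 500.00 − 57.00 = 443.00.
Upper fence = Q3 + 1.5·IQR = 538.00 + 57.00 = 595.00.
401 < 443.00 → outlier.
599 > 595.00 → outlier.
614 > 595.00 → outlier.
650 > 595.00 → outlier.
All remaining values lie within [443.00, 595.00].

401, 599, 614, 650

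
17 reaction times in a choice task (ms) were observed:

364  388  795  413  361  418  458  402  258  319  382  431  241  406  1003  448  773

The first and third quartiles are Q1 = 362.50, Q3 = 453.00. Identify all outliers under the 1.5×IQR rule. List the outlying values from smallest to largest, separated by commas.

IQR = Q3 − Q1 = 453.00 − 362.50 = 90.50.
Lower fence = Q1 − 1.5·IQR = 362.50 − 135.75 = 226.75.
Upper fence = Q3 + 1.5·IQR = 453.00 + 135.75 = 588.75.
773 > 588.75 → outlier.
795 > 588.75 → outlier.
1003 > 588.75 → outlier.
All remaining values lie within [226.75, 588.75].

773, 795, 1003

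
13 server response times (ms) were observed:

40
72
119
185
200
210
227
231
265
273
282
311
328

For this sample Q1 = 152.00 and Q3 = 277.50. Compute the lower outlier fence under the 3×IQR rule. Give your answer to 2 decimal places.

IQR = Q3 − Q1 = 277.50 − 152.00 = 125.50.
Lower fence = Q1 − 3·IQR = 152.00 − 376.50 = -224.50.
Upper fence = Q3 + 3·IQR = 277.50 + 376.50 = 654.00.

-224.50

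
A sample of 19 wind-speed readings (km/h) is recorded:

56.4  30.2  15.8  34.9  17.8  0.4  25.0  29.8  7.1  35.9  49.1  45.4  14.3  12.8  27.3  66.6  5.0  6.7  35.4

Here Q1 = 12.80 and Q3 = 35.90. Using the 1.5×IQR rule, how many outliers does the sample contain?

IQR = 23.10; fences at 12.80 − 34.65 = -21.85 and 35.90 + 34.65 = 70.55.
Every value lies within the cutoffs.

0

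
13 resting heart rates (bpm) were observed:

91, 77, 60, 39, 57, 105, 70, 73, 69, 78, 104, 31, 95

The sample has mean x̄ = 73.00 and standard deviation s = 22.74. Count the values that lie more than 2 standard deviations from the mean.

Cutoffs: x̄ ± 2s = [27.52, 118.48].
Every value lies within the cutoffs.

0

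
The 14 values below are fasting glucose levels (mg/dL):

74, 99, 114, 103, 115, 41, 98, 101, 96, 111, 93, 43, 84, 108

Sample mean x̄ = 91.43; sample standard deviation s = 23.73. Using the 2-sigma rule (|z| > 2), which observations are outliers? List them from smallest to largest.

41, 43

Cutoffs at x̄ ± 2s: 91.43 ± 2·23.73 = [43.97, 138.89].
41: z = -2.13, |z| > 2 → outlier.
43: z = -2.04, |z| > 2 → outlier.
Every other value lies within [43.97, 138.89].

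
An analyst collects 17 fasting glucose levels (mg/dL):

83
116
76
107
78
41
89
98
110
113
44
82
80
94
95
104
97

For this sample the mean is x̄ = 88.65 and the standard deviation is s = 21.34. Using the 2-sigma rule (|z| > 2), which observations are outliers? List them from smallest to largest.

Cutoffs at x̄ ± 2s: 88.65 ± 2·21.34 = [45.97, 131.33].
41: z = -2.23, |z| > 2 → outlier.
44: z = -2.09, |z| > 2 → outlier.
Every other value lies within [45.97, 131.33].

41, 44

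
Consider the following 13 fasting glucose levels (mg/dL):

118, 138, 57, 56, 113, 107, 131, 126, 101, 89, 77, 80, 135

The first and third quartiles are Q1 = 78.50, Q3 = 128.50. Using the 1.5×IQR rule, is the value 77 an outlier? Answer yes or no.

no

IQR = Q3 − Q1 = 128.50 − 78.50 = 50.00.
Lower fence = Q1 − 1.5·IQR = 78.50 − 75.00 = 3.50.
Upper fence = Q3 + 1.5·IQR = 128.50 + 75.00 = 203.50.
77 lies within [3.50, 203.50].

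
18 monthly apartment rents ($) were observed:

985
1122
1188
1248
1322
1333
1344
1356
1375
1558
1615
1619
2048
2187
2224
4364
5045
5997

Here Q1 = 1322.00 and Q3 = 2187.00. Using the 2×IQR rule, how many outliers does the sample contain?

IQR = 865.00; fences at 1322.00 − 1730.00 = -408.00 and 2187.00 + 1730.00 = 3917.00.
Outside the cutoffs: 4364, 5045, 5997.

3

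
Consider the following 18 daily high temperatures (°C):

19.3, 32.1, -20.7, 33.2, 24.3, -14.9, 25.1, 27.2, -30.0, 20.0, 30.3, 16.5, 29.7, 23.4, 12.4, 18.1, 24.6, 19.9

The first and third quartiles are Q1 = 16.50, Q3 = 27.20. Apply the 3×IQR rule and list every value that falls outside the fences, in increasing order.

-30.0, -20.7

IQR = Q3 − Q1 = 27.20 − 16.50 = 10.70.
Lower fence = Q1 − 3·IQR = 16.50 − 32.10 = -15.60.
Upper fence = Q3 + 3·IQR = 27.20 + 32.10 = 59.30.
-30.0 < -15.60 → outlier.
-20.7 < -15.60 → outlier.
All remaining values lie within [-15.60, 59.30].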